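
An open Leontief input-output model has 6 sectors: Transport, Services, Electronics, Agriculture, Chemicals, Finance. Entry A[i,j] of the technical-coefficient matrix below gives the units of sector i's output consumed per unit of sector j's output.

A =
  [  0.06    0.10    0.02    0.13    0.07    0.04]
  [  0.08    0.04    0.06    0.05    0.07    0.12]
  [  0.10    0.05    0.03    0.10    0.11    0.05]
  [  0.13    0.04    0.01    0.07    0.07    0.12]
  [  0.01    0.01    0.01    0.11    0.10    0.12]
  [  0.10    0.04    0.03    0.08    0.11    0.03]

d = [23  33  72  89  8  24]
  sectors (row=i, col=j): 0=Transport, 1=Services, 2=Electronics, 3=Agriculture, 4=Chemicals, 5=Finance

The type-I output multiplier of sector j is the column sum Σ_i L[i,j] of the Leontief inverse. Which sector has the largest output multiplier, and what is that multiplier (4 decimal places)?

Agriculture (1.9218)

Form M = I − A:
  [  0.94   -0.10   -0.02   -0.13   -0.07   -0.04]
  [ -0.08    0.96   -0.06   -0.05   -0.07   -0.12]
  [ -0.10   -0.05    0.97   -0.10   -0.11   -0.05]
  [ -0.13   -0.04   -0.01    0.93   -0.07   -0.12]
  [ -0.01   -0.01   -0.01   -0.11    0.90   -0.12]
  [ -0.10   -0.04   -0.03   -0.08   -0.11    0.97]
Leontief inverse L = M⁻¹:
  [  1.1181    0.1321    0.0378    0.1917    0.1295    0.1041]
  [  0.1354    1.0732    0.0771    0.1156    0.1336    0.1732]
  [  0.1558    0.0843    1.0464    0.1691    0.1735    0.1132]
  [  0.1872    0.0771    0.0272    1.1395    0.1341    0.1762]
  [  0.0582    0.0332    0.0221    0.1635    1.1545    0.1707]
  [  0.1477    0.0706    0.0442    0.1423    0.1662    1.0862]
Total output x = L · d:
  x_0 = 1.1181·23 + 0.1321·33 + 0.0378·72 + 0.1917·89 + 0.1295·8 + 0.1041·24 = 53.3919
  x_1 = 0.1354·23 + 1.0732·33 + 0.0771·72 + 0.1156·89 + 0.1336·8 + 0.1732·24 = 59.5936
  x_2 = 0.1558·23 + 0.0843·33 + 1.0464·72 + 0.1691·89 + 0.1735·8 + 0.1132·24 = 100.8568
  x_3 = 0.1872·23 + 0.0771·33 + 0.0272·72 + 1.1395·89 + 0.1341·8 + 0.1762·24 = 115.5310
  x_4 = 0.0582·23 + 0.0332·33 + 0.0221·72 + 0.1635·89 + 1.1545·8 + 0.1707·24 = 31.9148
  x_5 = 0.1477·23 + 0.0706·33 + 0.0442·72 + 0.1423·89 + 0.1662·8 + 1.0862·24 = 48.9709
Output multipliers (column sums of L):
  Transport: 1.8024
  Services: 1.4705
  Electronics: 1.2548
  Agriculture: 1.9218
  Chemicals: 1.8914
  Finance: 1.8236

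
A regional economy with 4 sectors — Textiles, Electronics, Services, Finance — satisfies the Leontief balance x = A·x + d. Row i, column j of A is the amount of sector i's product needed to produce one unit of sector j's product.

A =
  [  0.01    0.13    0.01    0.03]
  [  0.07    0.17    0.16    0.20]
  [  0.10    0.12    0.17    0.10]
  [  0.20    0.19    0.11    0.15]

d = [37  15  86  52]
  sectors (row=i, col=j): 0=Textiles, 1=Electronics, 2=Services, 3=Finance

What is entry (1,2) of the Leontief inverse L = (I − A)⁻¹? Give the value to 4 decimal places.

L[1,2] = 0.3141

Form M = I − A:
  [  0.99   -0.13   -0.01   -0.03]
  [ -0.07    0.83   -0.16   -0.20]
  [ -0.10   -0.12    0.83   -0.10]
  [ -0.20   -0.19   -0.11    0.85]
Leontief inverse L = M⁻¹:
  [  1.0482    0.1937    0.0619    0.0898]
  [  0.2021    1.3655    0.3141    0.3654]
  [  0.1937    0.2672    1.2880    0.2212]
  [  0.3169    0.3854    0.2514    1.3079]
Total output x = L · d:
  x_0 = 1.0482·37 + 0.1937·15 + 0.0619·86 + 0.0898·52 = 51.6819
  x_1 = 0.2021·37 + 1.3655·15 + 0.3141·86 + 0.3654·52 = 73.9724
  x_2 = 0.1937·37 + 0.2672·15 + 1.2880·86 + 0.2212·52 = 133.4446
  x_3 = 0.3169·37 + 0.3854·15 + 0.2514·86 + 1.3079·52 = 107.1412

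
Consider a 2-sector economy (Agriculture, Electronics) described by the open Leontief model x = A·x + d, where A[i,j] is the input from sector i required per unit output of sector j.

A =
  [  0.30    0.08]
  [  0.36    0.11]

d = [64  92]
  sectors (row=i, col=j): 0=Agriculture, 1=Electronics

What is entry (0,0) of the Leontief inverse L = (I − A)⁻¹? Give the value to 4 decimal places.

L[0,0] = 1.4978

Form M = I − A:
  [  0.70   -0.08]
  [ -0.36    0.89]
Leontief inverse L = M⁻¹:
  [  1.4978    0.1346]
  [  0.6059    1.1781]
Total output x = L · d:
  x_0 = 1.4978·64 + 0.1346·92 = 108.2464
  x_1 = 0.6059·64 + 1.1781·92 = 147.1558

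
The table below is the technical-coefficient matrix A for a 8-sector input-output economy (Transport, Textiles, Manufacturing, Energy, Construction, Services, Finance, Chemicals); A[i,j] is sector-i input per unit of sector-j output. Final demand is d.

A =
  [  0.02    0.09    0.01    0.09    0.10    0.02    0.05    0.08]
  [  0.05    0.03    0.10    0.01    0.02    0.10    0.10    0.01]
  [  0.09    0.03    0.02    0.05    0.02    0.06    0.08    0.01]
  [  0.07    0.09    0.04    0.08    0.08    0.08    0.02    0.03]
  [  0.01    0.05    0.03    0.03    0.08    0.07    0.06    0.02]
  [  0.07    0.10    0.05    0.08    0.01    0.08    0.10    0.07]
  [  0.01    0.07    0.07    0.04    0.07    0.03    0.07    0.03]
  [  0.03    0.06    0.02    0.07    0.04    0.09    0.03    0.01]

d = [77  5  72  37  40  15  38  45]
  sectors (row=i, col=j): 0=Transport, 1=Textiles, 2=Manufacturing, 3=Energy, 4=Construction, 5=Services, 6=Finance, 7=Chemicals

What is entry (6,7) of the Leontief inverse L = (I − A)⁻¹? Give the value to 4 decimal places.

Form M = I − A:
  [  0.98   -0.09   -0.01   -0.09   -0.10   -0.02   -0.05   -0.08]
  [ -0.05    0.97   -0.10   -0.01   -0.02   -0.10   -0.10   -0.01]
  [ -0.09   -0.03    0.98   -0.05   -0.02   -0.06   -0.08   -0.01]
  [ -0.07   -0.09   -0.04    0.92   -0.08   -0.08   -0.02   -0.03]
  [ -0.01   -0.05   -0.03   -0.03    0.92   -0.07   -0.06   -0.02]
  [ -0.07   -0.10   -0.05   -0.08   -0.01    0.92   -0.10   -0.07]
  [ -0.01   -0.07   -0.07   -0.04   -0.07   -0.03    0.93   -0.03]
  [ -0.03   -0.06   -0.02   -0.07   -0.04   -0.09   -0.03    0.99]
Leontief inverse L = M⁻¹:
  [  1.0523    0.1400    0.0478    0.1305    0.1426    0.0766    0.0993    0.1022]
  [  0.0846    1.0788    0.1338    0.0511    0.0548    0.1450    0.1535    0.0366]
  [  0.1164    0.0754    1.0490    0.0876    0.0566    0.0985    0.1219    0.0352]
  [  0.1093    0.1474    0.0799    1.1278    0.1249    0.1396    0.0779    0.0601]
  [  0.0360    0.0895    0.0598    0.0611    1.1102    0.1114    0.1029    0.0397]
  [  0.1144    0.1657    0.0978    0.1349    0.0594    1.1456    0.1656    0.1032]
  [  0.0395    0.1101    0.1023    0.0727    0.1031    0.0748    1.1159    0.0487]
  [  0.0601    0.1036    0.0508    0.1055    0.0710    0.1339    0.0733    1.0328]
Total output x = L · d:
  x_0 = 1.0523·77 + 0.1400·5 + 0.0478·72 + 0.1305·37 + 0.1426·40 + 0.0766·15 + 0.0993·38 + 0.1022·45 = 105.2252
  x_1 = 0.0846·77 + 1.0788·5 + 0.1338·72 + 0.0511·37 + 0.0548·40 + 0.1450·15 + 0.1535·38 + 0.0366·45 = 35.2848
  x_2 = 0.1164·77 + 0.0754·5 + 1.0490·72 + 0.0876·37 + 0.0566·40 + 0.0985·15 + 0.1219·38 + 0.0352·45 = 98.0676
  x_3 = 0.1093·77 + 0.1474·5 + 0.0799·72 + 1.1278·37 + 0.1249·40 + 0.1396·15 + 0.0779·38 + 0.0601·45 = 69.3875
  x_4 = 0.0360·77 + 0.0895·5 + 0.0598·72 + 0.0611·37 + 1.1102·40 + 0.1114·15 + 0.1029·38 + 0.0397·45 = 61.5621
  x_5 = 0.1144·77 + 0.1657·5 + 0.0978·72 + 0.1349·37 + 0.0594·40 + 1.1456·15 + 0.1656·38 + 0.1032·45 = 52.1634
  x_6 = 0.0395·77 + 0.1101·5 + 0.1023·72 + 0.0727·37 + 0.1031·40 + 0.0748·15 + 1.1159·38 + 0.0487·45 = 63.4853
  x_7 = 0.0601·77 + 0.1036·5 + 0.0508·72 + 0.1055·37 + 0.0710·40 + 0.1339·15 + 0.0733·38 + 1.0328·45 = 66.8223

L[6,7] = 0.0487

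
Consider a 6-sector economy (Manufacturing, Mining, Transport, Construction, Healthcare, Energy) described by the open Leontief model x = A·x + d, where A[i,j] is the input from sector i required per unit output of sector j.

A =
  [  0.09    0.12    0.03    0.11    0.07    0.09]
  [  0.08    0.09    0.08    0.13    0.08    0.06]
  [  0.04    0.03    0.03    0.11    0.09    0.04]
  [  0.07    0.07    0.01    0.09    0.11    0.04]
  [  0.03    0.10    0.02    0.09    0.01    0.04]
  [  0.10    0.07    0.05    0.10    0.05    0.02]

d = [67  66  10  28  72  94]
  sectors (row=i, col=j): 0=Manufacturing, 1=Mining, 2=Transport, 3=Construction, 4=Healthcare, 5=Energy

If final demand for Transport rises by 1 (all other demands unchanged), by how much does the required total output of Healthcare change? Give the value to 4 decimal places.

0.0402

Form M = I − A:
  [  0.91   -0.12   -0.03   -0.11   -0.07   -0.09]
  [ -0.08    0.91   -0.08   -0.13   -0.08   -0.06]
  [ -0.04   -0.03    0.97   -0.11   -0.09   -0.04]
  [ -0.07   -0.07   -0.01    0.91   -0.11   -0.04]
  [ -0.03   -0.10   -0.02   -0.09    0.99   -0.04]
  [ -0.10   -0.07   -0.05   -0.10   -0.05    0.98]
Leontief inverse L = M⁻¹:
  [  1.1535    0.1947    0.0635    0.2027    0.1324    0.1341]
  [  0.1402    1.1619    0.1107    0.2219    0.1437    0.1035]
  [  0.0772    0.0768    1.0475    0.1670    0.1288    0.0666]
  [  0.1149    0.1279    0.0330    1.1583    0.1539    0.0733]
  [  0.0671    0.1416    0.0402    0.1441    1.0492    0.0652]
  [  0.1468    0.1270    0.0732    0.1706    0.0996    1.0557]
Total output x = L · d:
  x_0 = 1.1535·67 + 0.1947·66 + 0.0635·10 + 0.2027·28 + 0.1324·72 + 0.1341·94 = 118.5808
  x_1 = 0.1402·67 + 1.1619·66 + 0.1107·10 + 0.2219·28 + 0.1437·72 + 0.1035·94 = 113.4703
  x_2 = 0.0772·67 + 0.0768·66 + 1.0475·10 + 0.1670·28 + 0.1288·72 + 0.0666·94 = 40.9316
  x_3 = 0.1149·67 + 0.1279·66 + 0.0330·10 + 1.1583·28 + 0.1539·72 + 0.0733·94 = 66.8707
  x_4 = 0.0671·67 + 0.1416·66 + 0.0402·10 + 0.1441·28 + 1.0492·72 + 0.0652·94 = 99.9463
  x_5 = 0.1468·67 + 0.1270·66 + 0.0732·10 + 0.1706·28 + 0.0996·72 + 1.0557·94 = 130.1347
Δx_4 = L[4,2] · Δd_2 = 0.0402 · 1 = 0.0402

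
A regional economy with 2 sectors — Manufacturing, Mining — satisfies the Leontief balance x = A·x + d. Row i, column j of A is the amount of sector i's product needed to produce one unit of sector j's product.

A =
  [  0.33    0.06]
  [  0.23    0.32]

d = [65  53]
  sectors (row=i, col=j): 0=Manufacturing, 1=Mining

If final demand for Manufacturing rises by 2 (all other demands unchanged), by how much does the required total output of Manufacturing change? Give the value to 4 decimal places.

3.0783

Form M = I − A:
  [  0.67   -0.06]
  [ -0.23    0.68]
Leontief inverse L = M⁻¹:
  [  1.5392    0.1358]
  [  0.5206    1.5165]
Total output x = L · d:
  x_0 = 1.5392·65 + 0.1358·53 = 107.2431
  x_1 = 0.5206·65 + 1.5165·53 = 114.2146
Δx_0 = L[0,0] · Δd_0 = 1.5392 · 2 = 3.0783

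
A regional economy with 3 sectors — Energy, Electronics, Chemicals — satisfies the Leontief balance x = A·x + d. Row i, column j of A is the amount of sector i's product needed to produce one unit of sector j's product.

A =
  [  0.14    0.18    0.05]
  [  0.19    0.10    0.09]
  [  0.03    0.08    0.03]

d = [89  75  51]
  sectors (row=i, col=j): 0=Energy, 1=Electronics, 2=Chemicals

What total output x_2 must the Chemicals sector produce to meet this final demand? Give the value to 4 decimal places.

Form M = I − A:
  [  0.86   -0.18   -0.05]
  [ -0.19    0.90   -0.09]
  [ -0.03   -0.08    0.97]
Leontief inverse L = M⁻¹:
  [  1.2215    0.2520    0.0863]
  [  0.2638    1.1748    0.1226]
  [  0.0595    0.1047    1.0437]
Total output x = L · d:
  x_0 = 1.2215·89 + 0.2520·75 + 0.0863·51 = 132.0119
  x_1 = 0.2638·89 + 1.1748·75 + 0.1226·51 = 117.8404
  x_2 = 0.0595·89 + 0.1047·75 + 1.0437·51 = 66.3790

66.3790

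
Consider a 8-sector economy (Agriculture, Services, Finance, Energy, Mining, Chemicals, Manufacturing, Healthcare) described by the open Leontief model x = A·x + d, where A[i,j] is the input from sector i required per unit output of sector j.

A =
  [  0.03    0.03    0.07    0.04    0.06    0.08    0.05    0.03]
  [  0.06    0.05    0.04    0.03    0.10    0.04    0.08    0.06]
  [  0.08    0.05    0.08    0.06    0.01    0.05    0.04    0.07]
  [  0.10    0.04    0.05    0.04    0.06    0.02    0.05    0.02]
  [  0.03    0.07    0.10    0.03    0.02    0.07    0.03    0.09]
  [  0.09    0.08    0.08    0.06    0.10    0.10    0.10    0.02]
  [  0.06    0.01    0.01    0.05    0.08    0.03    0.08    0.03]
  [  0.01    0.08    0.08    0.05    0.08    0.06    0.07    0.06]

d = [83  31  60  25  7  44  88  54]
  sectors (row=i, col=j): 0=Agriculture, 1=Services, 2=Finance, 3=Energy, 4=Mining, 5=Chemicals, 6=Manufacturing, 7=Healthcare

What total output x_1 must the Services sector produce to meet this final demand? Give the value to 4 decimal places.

Form M = I − A:
  [  0.97   -0.03   -0.07   -0.04   -0.06   -0.08   -0.05   -0.03]
  [ -0.06    0.95   -0.04   -0.03   -0.10   -0.04   -0.08   -0.06]
  [ -0.08   -0.05    0.92   -0.06   -0.01   -0.05   -0.04   -0.07]
  [ -0.10   -0.04   -0.05    0.96   -0.06   -0.02   -0.05   -0.02]
  [ -0.03   -0.07   -0.10   -0.03    0.98   -0.07   -0.03   -0.09]
  [ -0.09   -0.08   -0.08   -0.06   -0.10    0.90   -0.10   -0.02]
  [ -0.06   -0.01   -0.01   -0.05   -0.08   -0.03    0.92   -0.03]
  [ -0.01   -0.08   -0.08   -0.05   -0.08   -0.06   -0.07    0.94]
Leontief inverse L = M⁻¹:
  [  1.0734    0.0675    0.1171    0.0733    0.1037    0.1221    0.0948    0.0644]
  [  0.1040    1.0920    0.0933    0.0665    0.1507    0.0873    0.1304    0.1018]
  [  0.1261    0.0899    1.1307    0.0968    0.0601    0.0949    0.0895    0.1067]
  [  0.1370    0.0719    0.0931    1.0696    0.0997    0.0585    0.0895    0.0523]
  [  0.0771    0.1140    0.1534    0.0682    1.0718    0.1167    0.0820    0.1303]
  [  0.1573    0.1365    0.1522    0.1113    0.1709    1.1660    0.1710    0.0741]
  [  0.0938    0.0396    0.0488    0.0772    0.1177    0.0649    1.1172    0.0591]
  [  0.0619    0.1265    0.1368    0.0902    0.1352    0.1091    0.1256    1.1053]
Total output x = L · d:
  x_0 = 1.0734·83 + 0.0675·31 + 0.1171·60 + 0.0733·25 + 0.1037·7 + 0.1221·44 + 0.0948·88 + 0.0644·54 = 117.9633
  x_1 = 0.1040·83 + 1.0920·31 + 0.0933·60 + 0.0665·25 + 0.1507·7 + 0.0873·44 + 0.1304·88 + 0.1018·54 = 71.6142
  x_2 = 0.1261·83 + 0.0899·31 + 1.1307·60 + 0.0968·25 + 0.0601·7 + 0.0949·44 + 0.0895·88 + 0.1067·54 = 101.7489
  x_3 = 0.1370·83 + 0.0719·31 + 0.0931·60 + 1.0696·25 + 0.0997·7 + 0.0585·44 + 0.0895·88 + 0.0523·54 = 59.8965
  x_4 = 0.0771·83 + 0.1140·31 + 0.1534·60 + 0.0682·25 + 1.0718·7 + 0.1167·44 + 0.0820·88 + 0.1303·54 = 47.7431
  x_5 = 0.1573·83 + 0.1365·31 + 0.1522·60 + 0.1113·25 + 0.1709·7 + 1.1660·44 + 0.1710·88 + 0.0741·54 = 100.7546
  x_6 = 0.0938·83 + 0.0396·31 + 0.0488·60 + 0.0772·25 + 0.1177·7 + 0.0649·44 + 1.1172·88 + 0.0591·54 = 119.0526
  x_7 = 0.0619·83 + 0.1265·31 + 0.1368·60 + 0.0902·25 + 0.1352·7 + 0.1091·44 + 0.1256·88 + 1.1053·54 = 96.0020

71.6142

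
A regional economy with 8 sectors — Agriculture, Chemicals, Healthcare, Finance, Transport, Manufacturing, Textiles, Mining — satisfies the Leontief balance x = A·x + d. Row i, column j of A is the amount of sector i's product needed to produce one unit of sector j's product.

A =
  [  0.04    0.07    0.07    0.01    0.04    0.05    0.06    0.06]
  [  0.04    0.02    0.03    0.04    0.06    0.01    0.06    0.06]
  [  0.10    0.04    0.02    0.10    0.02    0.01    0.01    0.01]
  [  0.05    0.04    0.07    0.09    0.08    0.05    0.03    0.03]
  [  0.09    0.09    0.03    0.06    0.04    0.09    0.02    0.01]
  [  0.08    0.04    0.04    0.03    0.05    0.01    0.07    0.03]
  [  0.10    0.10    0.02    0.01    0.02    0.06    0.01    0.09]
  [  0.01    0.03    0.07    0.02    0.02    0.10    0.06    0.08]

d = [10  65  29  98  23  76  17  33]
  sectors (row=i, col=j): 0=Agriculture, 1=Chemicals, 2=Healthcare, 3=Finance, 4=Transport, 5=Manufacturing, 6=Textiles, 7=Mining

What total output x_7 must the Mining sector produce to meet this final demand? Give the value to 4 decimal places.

60.6198

Form M = I − A:
  [  0.96   -0.07   -0.07   -0.01   -0.04   -0.05   -0.06   -0.06]
  [ -0.04    0.98   -0.03   -0.04   -0.06   -0.01   -0.06   -0.06]
  [ -0.10   -0.04    0.98   -0.10   -0.02   -0.01   -0.01   -0.01]
  [ -0.05   -0.04   -0.07    0.91   -0.08   -0.05   -0.03   -0.03]
  [ -0.09   -0.09   -0.03   -0.06    0.96   -0.09   -0.02   -0.01]
  [ -0.08   -0.04   -0.04   -0.03   -0.05    0.99   -0.07   -0.03]
  [ -0.10   -0.10   -0.02   -0.01   -0.02   -0.06    0.99   -0.09]
  [ -0.01   -0.03   -0.07   -0.02   -0.02   -0.10   -0.06    0.92]
Leontief inverse L = M⁻¹:
  [  1.0805    0.1033    0.0964    0.0368    0.0643    0.0787    0.0862    0.0912]
  [  0.0726    1.0501    0.0536    0.0622    0.0804    0.0388    0.0800    0.0858]
  [  0.1288    0.0667    1.0463    0.1244    0.0448    0.0333    0.0314    0.0328]
  [  0.0966    0.0784    0.1020    1.1266    0.1117    0.0832    0.0575    0.0588]
  [  0.1324    0.1254    0.0613    0.0897    1.0718    0.1178    0.0514    0.0409]
  [  0.1161    0.0733    0.0650    0.0529    0.0724    1.0381    0.0921    0.0584]
  [  0.1343    0.1312    0.0513    0.0331    0.0466    0.0903    1.0426    0.1244]
  [  0.0503    0.0614    0.0964    0.0463    0.0434    0.1278    0.0863    1.1099]
Total output x = L · d:
  x_0 = 1.0805·10 + 0.1033·65 + 0.0964·29 + 0.0368·98 + 0.0643·23 + 0.0787·76 + 0.0862·17 + 0.0912·33 = 35.8604
  x_1 = 0.0726·10 + 1.0501·65 + 0.0536·29 + 0.0622·98 + 0.0804·23 + 0.0388·76 + 0.0800·17 + 0.0858·33 = 85.6183
  x_2 = 0.1288·10 + 0.0667·65 + 1.0463·29 + 0.1244·98 + 0.0448·23 + 0.0333·76 + 0.0314·17 + 0.0328·33 = 53.3388
  x_3 = 0.0966·10 + 0.0784·65 + 0.1020·29 + 1.1266·98 + 0.1117·23 + 0.0832·76 + 0.0575·17 + 0.0588·33 = 131.2344
  x_4 = 0.1324·10 + 0.1254·65 + 0.0613·29 + 0.0897·98 + 1.0718·23 + 0.1178·76 + 0.0514·17 + 0.0409·33 = 55.8704
  x_5 = 0.1161·10 + 0.0733·65 + 0.0650·29 + 0.0529·98 + 0.0724·23 + 1.0381·76 + 0.0921·17 + 0.0584·33 = 97.0525
  x_6 = 0.1343·10 + 0.1312·65 + 0.0513·29 + 0.0331·98 + 0.0466·23 + 0.0903·76 + 1.0426·17 + 0.1244·33 = 44.3670
  x_7 = 0.0503·10 + 0.0614·65 + 0.0964·29 + 0.0463·98 + 0.0434·23 + 0.1278·76 + 0.0863·17 + 1.1099·33 = 60.6198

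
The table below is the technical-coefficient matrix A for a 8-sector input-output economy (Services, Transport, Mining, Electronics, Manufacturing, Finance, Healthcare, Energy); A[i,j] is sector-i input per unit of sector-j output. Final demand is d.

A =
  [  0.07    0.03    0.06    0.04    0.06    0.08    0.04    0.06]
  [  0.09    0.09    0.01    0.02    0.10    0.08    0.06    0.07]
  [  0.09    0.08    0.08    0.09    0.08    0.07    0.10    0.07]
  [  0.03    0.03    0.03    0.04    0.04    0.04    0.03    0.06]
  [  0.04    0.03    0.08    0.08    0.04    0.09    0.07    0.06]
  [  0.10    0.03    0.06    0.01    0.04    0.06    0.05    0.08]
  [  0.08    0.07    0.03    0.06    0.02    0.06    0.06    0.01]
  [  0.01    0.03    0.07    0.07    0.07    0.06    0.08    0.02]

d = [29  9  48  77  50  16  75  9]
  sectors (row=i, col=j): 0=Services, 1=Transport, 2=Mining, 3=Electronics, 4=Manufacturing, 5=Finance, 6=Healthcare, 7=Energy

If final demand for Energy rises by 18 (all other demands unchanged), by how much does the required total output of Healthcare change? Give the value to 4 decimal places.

Form M = I − A:
  [  0.93   -0.03   -0.06   -0.04   -0.06   -0.08   -0.04   -0.06]
  [ -0.09    0.91   -0.01   -0.02   -0.10   -0.08   -0.06   -0.07]
  [ -0.09   -0.08    0.92   -0.09   -0.08   -0.07   -0.10   -0.07]
  [ -0.03   -0.03   -0.03    0.96   -0.04   -0.04   -0.03   -0.06]
  [ -0.04   -0.03   -0.08   -0.08    0.96   -0.09   -0.07   -0.06]
  [ -0.10   -0.03   -0.06   -0.01   -0.04    0.94   -0.05   -0.08]
  [ -0.08   -0.07   -0.03   -0.06   -0.02   -0.06    0.94   -0.01]
  [ -0.01   -0.03   -0.07   -0.07   -0.07   -0.06   -0.08    0.98]
Leontief inverse L = M⁻¹:
  [  1.1224    0.0672    0.1053    0.0814    0.1044    0.1349    0.0897    0.1043]
  [  0.1514    1.1342    0.0602    0.0660    0.1527    0.1465    0.1168    0.1211]
  [  0.1677    0.1385    1.1427    0.1513    0.1461    0.1512    0.1727    0.1341]
  [  0.0632    0.0552    0.0594    1.0681    0.0701    0.0764    0.0634    0.0886]
  [  0.0980    0.0725    0.1278    0.1254    1.0879    0.1484    0.1245    0.1080]
  [  0.1517    0.0671    0.1049    0.0513    0.0848    1.1147    0.0995    0.1219]
  [  0.1286    0.1047    0.0643    0.0920    0.0591    0.1076    1.1001    0.0492]
  [  0.0594    0.0671    0.1096    0.1096    0.1089    0.1097    0.1261    1.0603]
Total output x = L · d:
  x_0 = 1.1224·29 + 0.0672·9 + 0.1053·48 + 0.0814·77 + 0.1044·50 + 0.1349·16 + 0.0897·75 + 0.1043·9 = 59.5207
  x_1 = 0.1514·29 + 1.1342·9 + 0.0602·48 + 0.0660·77 + 0.1527·50 + 0.1465·16 + 0.1168·75 + 0.1211·9 = 42.4023
  x_2 = 0.1677·29 + 0.1385·9 + 1.1427·48 + 0.1513·77 + 0.1461·50 + 0.1512·16 + 0.1727·75 + 0.1341·9 = 96.4976
  x_3 = 0.0632·29 + 0.0552·9 + 0.0594·48 + 1.0681·77 + 0.0701·50 + 0.0764·16 + 0.0634·75 + 0.0886·9 = 97.7080
  x_4 = 0.0980·29 + 0.0725·9 + 0.1278·48 + 0.1254·77 + 1.0879·50 + 0.1484·16 + 0.1245·75 + 0.1080·9 = 86.3661
  x_5 = 0.1517·29 + 0.0671·9 + 0.1049·48 + 0.0513·77 + 0.0848·50 + 1.1147·16 + 0.0995·75 + 0.1219·9 = 44.6244
  x_6 = 0.1286·29 + 0.1047·9 + 0.0643·48 + 0.0920·77 + 0.0591·50 + 0.1076·16 + 1.1001·75 + 0.0492·9 = 102.4620
  x_7 = 0.0594·29 + 0.0671·9 + 0.1096·48 + 0.1096·77 + 0.1089·50 + 0.1097·16 + 0.1261·75 + 1.0603·9 = 42.2262
Δx_6 = L[6,7] · Δd_7 = 0.0492 · 18 = 0.8855

0.8855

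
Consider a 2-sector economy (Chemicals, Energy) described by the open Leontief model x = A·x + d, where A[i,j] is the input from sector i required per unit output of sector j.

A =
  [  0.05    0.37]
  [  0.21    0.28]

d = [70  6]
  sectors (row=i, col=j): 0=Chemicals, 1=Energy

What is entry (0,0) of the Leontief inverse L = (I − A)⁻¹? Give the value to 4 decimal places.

L[0,0] = 1.1875

Form M = I − A:
  [  0.95   -0.37]
  [ -0.21    0.72]
Leontief inverse L = M⁻¹:
  [  1.1875    0.6103]
  [  0.3464    1.5669]
Total output x = L · d:
  x_0 = 1.1875·70 + 0.6103·6 = 86.7887
  x_1 = 0.3464·70 + 1.5669·6 = 33.6467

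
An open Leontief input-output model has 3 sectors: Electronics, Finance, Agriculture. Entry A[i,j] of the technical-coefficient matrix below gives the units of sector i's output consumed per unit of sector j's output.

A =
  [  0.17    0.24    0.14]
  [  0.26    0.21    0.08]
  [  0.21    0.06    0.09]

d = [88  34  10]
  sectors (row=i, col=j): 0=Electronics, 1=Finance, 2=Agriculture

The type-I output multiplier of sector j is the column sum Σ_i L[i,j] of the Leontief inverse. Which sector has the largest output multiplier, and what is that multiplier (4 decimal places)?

Form M = I − A:
  [  0.83   -0.24   -0.14]
  [ -0.26    0.79   -0.08]
  [ -0.21   -0.06    0.91]
Leontief inverse L = M⁻¹:
  [  1.4099    0.4478    0.2563]
  [  0.5003    1.4332    0.2030]
  [  0.3584    0.1978    1.1714]
Total output x = L · d:
  x_0 = 1.4099·88 + 0.4478·34 + 0.2563·10 = 141.8623
  x_1 = 0.5003·88 + 1.4332·34 + 0.2030·10 = 94.7877
  x_2 = 0.3584·88 + 0.1978·34 + 1.1714·10 = 49.9762
Output multipliers (column sums of L):
  Electronics: 2.2686
  Finance: 2.0789
  Agriculture: 1.6307

Electronics (2.2686)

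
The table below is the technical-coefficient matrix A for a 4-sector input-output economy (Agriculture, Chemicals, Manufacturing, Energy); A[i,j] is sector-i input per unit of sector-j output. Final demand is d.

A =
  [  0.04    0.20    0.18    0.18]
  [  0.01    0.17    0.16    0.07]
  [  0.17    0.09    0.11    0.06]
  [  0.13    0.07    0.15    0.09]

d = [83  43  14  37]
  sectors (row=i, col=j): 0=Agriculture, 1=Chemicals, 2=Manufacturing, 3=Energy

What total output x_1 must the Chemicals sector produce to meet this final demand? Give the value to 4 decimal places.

Form M = I − A:
  [  0.96   -0.20   -0.18   -0.18]
  [ -0.01    0.83   -0.16   -0.07]
  [ -0.17   -0.09    0.89   -0.06]
  [ -0.13   -0.07   -0.15    0.91]
Leontief inverse L = M⁻¹:
  [  1.1420    0.3349    0.3373    0.2739]
  [  0.0776    1.2632    0.2647    0.1300]
  [  0.2400    0.2037    1.2331    0.1445]
  [  0.2087    0.1786    0.2718    1.1718]
Total output x = L · d:
  x_0 = 1.1420·83 + 0.3349·43 + 0.3373·14 + 0.2739·37 = 124.0388
  x_1 = 0.0776·83 + 1.2632·43 + 0.2647·14 + 0.1300·37 = 69.2756
  x_2 = 0.2400·83 + 0.2037·43 + 1.2331·14 + 0.1445·37 = 51.2935
  x_3 = 0.2087·83 + 0.1786·43 + 0.2718·14 + 1.1718·37 = 72.1630

69.2756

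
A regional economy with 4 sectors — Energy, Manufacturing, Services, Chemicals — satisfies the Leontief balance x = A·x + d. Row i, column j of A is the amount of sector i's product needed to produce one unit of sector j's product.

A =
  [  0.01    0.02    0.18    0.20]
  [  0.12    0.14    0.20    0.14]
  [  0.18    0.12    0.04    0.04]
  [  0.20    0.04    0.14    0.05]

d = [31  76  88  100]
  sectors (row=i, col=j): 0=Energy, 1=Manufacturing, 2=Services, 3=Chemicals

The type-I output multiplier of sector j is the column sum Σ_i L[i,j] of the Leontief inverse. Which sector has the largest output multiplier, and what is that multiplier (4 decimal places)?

Form M = I − A:
  [  0.99   -0.02   -0.18   -0.20]
  [ -0.12    0.86   -0.20   -0.14]
  [ -0.18   -0.12    0.96   -0.04]
  [ -0.20   -0.04   -0.14    0.95]
Leontief inverse L = M⁻¹:
  [  1.1190    0.0747    0.2630    0.2577]
  [  0.2615    1.2282    0.3414    0.2504]
  [  0.2543    0.1714    1.1436    0.1270]
  [  0.2841    0.0927    0.2383    1.1361]
Total output x = L · d:
  x_0 = 1.1190·31 + 0.0747·76 + 0.2630·88 + 0.2577·100 = 89.2730
  x_1 = 0.2615·31 + 1.2282·76 + 0.3414·88 + 0.2504·100 = 156.5363
  x_2 = 0.2543·31 + 0.1714·76 + 1.1436·88 + 0.1270·100 = 134.2404
  x_3 = 0.2841·31 + 0.0927·76 + 0.2383·88 + 1.1361·100 = 150.4313
Output multipliers (column sums of L):
  Energy: 1.9190
  Manufacturing: 1.5669
  Services: 1.9862
  Chemicals: 1.7712

Services (1.9862)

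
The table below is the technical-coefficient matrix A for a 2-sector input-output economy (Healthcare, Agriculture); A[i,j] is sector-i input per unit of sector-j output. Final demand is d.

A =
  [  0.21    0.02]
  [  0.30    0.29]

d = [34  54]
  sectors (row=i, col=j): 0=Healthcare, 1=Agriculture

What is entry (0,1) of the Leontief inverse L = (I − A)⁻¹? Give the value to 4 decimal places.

L[0,1] = 0.0360

Form M = I − A:
  [  0.79   -0.02]
  [ -0.30    0.71]
Leontief inverse L = M⁻¹:
  [  1.2795    0.0360]
  [  0.5406    1.4237]
Total output x = L · d:
  x_0 = 1.2795·34 + 0.0360·54 = 45.4496
  x_1 = 0.5406·34 + 1.4237·54 = 95.2604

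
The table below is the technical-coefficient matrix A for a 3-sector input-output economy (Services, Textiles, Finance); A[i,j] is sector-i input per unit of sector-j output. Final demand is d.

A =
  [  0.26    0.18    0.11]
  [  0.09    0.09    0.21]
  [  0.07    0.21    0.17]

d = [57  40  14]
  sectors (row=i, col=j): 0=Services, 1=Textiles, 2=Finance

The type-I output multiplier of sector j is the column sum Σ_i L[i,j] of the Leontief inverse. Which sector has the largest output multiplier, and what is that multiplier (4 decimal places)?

Form M = I − A:
  [  0.74   -0.18   -0.11]
  [ -0.09    0.91   -0.21]
  [ -0.07   -0.21    0.83]
Leontief inverse L = M⁻¹:
  [  1.4192    0.3442    0.2752]
  [  0.1784    1.2103    0.3299]
  [  0.1648    0.3353    1.3115]
Total output x = L · d:
  x_0 = 1.4192·57 + 0.3442·40 + 0.2752·14 = 98.5193
  x_1 = 0.1784·57 + 1.2103·40 + 0.3299·14 = 63.1997
  x_2 = 0.1648·57 + 0.3353·40 + 1.3115·14 = 41.1666
Output multipliers (column sums of L):
  Services: 1.7625
  Textiles: 1.8898
  Finance: 1.9165

Finance (1.9165)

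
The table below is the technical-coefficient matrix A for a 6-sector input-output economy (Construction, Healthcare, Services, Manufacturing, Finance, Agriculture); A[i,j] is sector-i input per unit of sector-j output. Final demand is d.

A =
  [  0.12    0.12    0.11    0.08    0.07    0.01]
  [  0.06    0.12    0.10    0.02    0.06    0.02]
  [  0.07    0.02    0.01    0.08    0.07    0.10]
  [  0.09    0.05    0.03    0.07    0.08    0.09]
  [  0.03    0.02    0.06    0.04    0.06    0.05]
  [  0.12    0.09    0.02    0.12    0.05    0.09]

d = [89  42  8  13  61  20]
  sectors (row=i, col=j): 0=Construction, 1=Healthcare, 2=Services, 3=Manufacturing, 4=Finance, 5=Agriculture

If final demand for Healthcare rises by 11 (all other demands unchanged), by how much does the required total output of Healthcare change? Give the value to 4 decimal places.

12.8159

Form M = I − A:
  [  0.88   -0.12   -0.11   -0.08   -0.07   -0.01]
  [ -0.06    0.88   -0.10   -0.02   -0.06   -0.02]
  [ -0.07   -0.02    0.99   -0.08   -0.07   -0.10]
  [ -0.09   -0.05   -0.03    0.93   -0.08   -0.09]
  [ -0.03   -0.02   -0.06   -0.04    0.94   -0.05]
  [ -0.12   -0.09   -0.02   -0.12   -0.05    0.91]
Leontief inverse L = M⁻¹:
  [  1.1871    0.1816    0.1630    0.1326    0.1263    0.0550]
  [  0.1070    1.1651    0.1385    0.0573    0.1004    0.0532]
  [  0.1222    0.0637    1.0432    0.1238    0.1086    0.1356]
  [  0.1488    0.1015    0.0709    1.1184    0.1249    0.1291]
  [  0.0646    0.0473    0.0816    0.0704    1.0878    0.0774]
  [  0.1930    0.1566    0.0719    0.1772    0.1052    1.1357]
Total output x = L · d:
  x_0 = 1.1871·89 + 0.1816·42 + 0.1630·8 + 0.1326·13 + 0.1263·61 + 0.0550·20 = 125.1124
  x_1 = 0.1070·89 + 1.1651·42 + 0.1385·8 + 0.0573·13 + 0.1004·61 + 0.0532·20 = 67.4941
  x_2 = 0.1222·89 + 0.0637·42 + 1.0432·8 + 0.1238·13 + 0.1086·61 + 0.1356·20 = 32.8417
  x_3 = 0.1488·89 + 0.1015·42 + 0.0709·8 + 1.1184·13 + 0.1249·61 + 0.1291·20 = 42.8119
  x_4 = 0.0646·89 + 0.0473·42 + 0.0816·8 + 0.0704·13 + 1.0878·61 + 0.0774·20 = 77.2067
  x_5 = 0.1930·89 + 0.1566·42 + 0.0719·8 + 0.1772·13 + 0.1052·61 + 1.1357·20 = 55.7610
Δx_1 = L[1,1] · Δd_1 = 1.1651 · 11 = 12.8159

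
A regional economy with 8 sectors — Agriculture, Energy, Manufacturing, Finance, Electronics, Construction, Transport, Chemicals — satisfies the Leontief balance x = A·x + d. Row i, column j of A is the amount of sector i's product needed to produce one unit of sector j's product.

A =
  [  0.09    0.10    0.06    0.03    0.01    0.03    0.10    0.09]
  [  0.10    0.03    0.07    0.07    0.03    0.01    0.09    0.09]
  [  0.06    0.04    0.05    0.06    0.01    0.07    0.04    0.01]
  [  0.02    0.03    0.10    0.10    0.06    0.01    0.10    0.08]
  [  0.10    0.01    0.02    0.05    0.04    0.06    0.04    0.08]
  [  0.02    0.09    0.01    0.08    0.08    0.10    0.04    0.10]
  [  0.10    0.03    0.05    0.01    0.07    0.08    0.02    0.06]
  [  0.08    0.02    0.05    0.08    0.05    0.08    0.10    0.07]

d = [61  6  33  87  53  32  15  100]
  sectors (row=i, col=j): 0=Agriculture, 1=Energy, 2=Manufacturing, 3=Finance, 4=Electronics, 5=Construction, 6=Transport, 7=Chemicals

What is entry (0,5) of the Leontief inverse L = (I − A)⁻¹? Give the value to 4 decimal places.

Form M = I − A:
  [  0.91   -0.10   -0.06   -0.03   -0.01   -0.03   -0.10   -0.09]
  [ -0.10    0.97   -0.07   -0.07   -0.03   -0.01   -0.09   -0.09]
  [ -0.06   -0.04    0.95   -0.06   -0.01   -0.07   -0.04   -0.01]
  [ -0.02   -0.03   -0.10    0.90   -0.06   -0.01   -0.10   -0.08]
  [ -0.10   -0.01   -0.02   -0.05    0.96   -0.06   -0.04   -0.08]
  [ -0.02   -0.09   -0.01   -0.08   -0.08    0.90   -0.04   -0.10]
  [ -0.10   -0.03   -0.05   -0.01   -0.07   -0.08    0.98   -0.06]
  [ -0.08   -0.02   -0.05   -0.08   -0.05   -0.08   -0.10    0.93]
Leontief inverse L = M⁻¹:
  [  1.1635    0.1437    0.1119    0.0835    0.0503    0.0823    0.1666    0.1588]
  [  0.1676    1.0711    0.1206    0.1215    0.0683    0.0601    0.1537    0.1539]
  [  0.1022    0.0721    1.0841    0.0987    0.0385    0.1046    0.0830    0.0569]
  [  0.0848    0.0652    0.1503    1.1544    0.1007    0.0615    0.1596    0.1410]
  [  0.1540    0.0477    0.0592    0.0950    1.0740    0.1036    0.0943    0.1379]
  [  0.0886    0.1316    0.0603    0.1440    0.1281    1.1557    0.1087    0.1766]
  [  0.1573    0.0700    0.0873    0.0560    0.1033    0.1264    1.0737    0.1195]
  [  0.1493    0.0663    0.1012    0.1379    0.0964    0.1379    0.1657    1.1429]
Total output x = L · d:
  x_0 = 1.1635·61 + 0.1437·6 + 0.1119·33 + 0.0835·87 + 0.0503·53 + 0.0823·32 + 0.1666·15 + 0.1588·100 = 106.4741
  x_1 = 0.1676·61 + 1.0711·6 + 0.1206·33 + 0.1215·87 + 0.0683·53 + 0.0601·32 + 0.1537·15 + 0.1539·100 = 54.4306
  x_2 = 0.1022·61 + 0.0721·6 + 1.0841·33 + 0.0987·87 + 0.0385·53 + 0.1046·32 + 0.0830·15 + 0.0569·100 = 63.3623
  x_3 = 0.0848·61 + 0.0652·6 + 0.1503·33 + 1.1544·87 + 0.1007·53 + 0.0615·32 + 0.1596·15 + 0.1410·100 = 134.7586
  x_4 = 0.1540·61 + 0.0477·6 + 0.0592·33 + 0.0950·87 + 1.0740·53 + 0.1036·32 + 0.0943·15 + 0.1379·100 = 95.3421
  x_5 = 0.0886·61 + 0.1316·6 + 0.0603·33 + 0.1440·87 + 0.1281·53 + 1.1557·32 + 0.1087·15 + 0.1766·100 = 83.7752
  x_6 = 0.1573·61 + 0.0700·6 + 0.0873·33 + 0.0560·87 + 0.1033·53 + 0.1264·32 + 1.0737·15 + 0.1195·100 = 55.3473
  x_7 = 0.1493·61 + 0.0663·6 + 0.1012·33 + 0.1379·87 + 0.0964·53 + 0.1379·32 + 0.1657·15 + 1.1429·100 = 151.1389

L[0,5] = 0.0823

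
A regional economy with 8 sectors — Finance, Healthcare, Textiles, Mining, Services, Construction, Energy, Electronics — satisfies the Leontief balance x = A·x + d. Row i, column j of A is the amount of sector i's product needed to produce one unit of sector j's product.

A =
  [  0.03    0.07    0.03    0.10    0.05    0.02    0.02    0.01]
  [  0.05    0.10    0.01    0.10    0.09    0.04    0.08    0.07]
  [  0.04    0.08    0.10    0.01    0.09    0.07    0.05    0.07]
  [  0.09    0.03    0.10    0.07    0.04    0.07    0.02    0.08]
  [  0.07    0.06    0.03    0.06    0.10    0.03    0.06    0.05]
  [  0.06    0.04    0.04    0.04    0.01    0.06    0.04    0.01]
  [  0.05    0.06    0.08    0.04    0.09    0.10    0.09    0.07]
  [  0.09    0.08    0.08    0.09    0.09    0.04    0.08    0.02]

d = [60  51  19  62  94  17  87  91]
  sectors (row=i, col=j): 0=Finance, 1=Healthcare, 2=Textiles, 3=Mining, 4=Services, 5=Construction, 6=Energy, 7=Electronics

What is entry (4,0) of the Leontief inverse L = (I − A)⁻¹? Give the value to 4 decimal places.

Form M = I − A:
  [  0.97   -0.07   -0.03   -0.10   -0.05   -0.02   -0.02   -0.01]
  [ -0.05    0.90   -0.01   -0.10   -0.09   -0.04   -0.08   -0.07]
  [ -0.04   -0.08    0.90   -0.01   -0.09   -0.07   -0.05   -0.07]
  [ -0.09   -0.03   -0.10    0.93   -0.04   -0.07   -0.02   -0.08]
  [ -0.07   -0.06   -0.03   -0.06    0.90   -0.03   -0.06   -0.05]
  [ -0.06   -0.04   -0.04   -0.04   -0.01    0.94   -0.04   -0.01]
  [ -0.05   -0.06   -0.08   -0.04   -0.09   -0.10    0.91   -0.07]
  [ -0.09   -0.08   -0.08   -0.09   -0.09   -0.04   -0.08    0.98]
Leontief inverse L = M⁻¹:
  [  1.0694    0.1099    0.0668    0.1424    0.0937    0.0535    0.0524    0.0442]
  [  0.1152    1.1673    0.0688    0.1712    0.1648    0.0952    0.1385    0.1227]
  [  0.0971    0.1461    1.1544    0.0701    0.1622    0.1209    0.1062    0.1167]
  [  0.1455    0.0904    0.1569    1.1288    0.1033    0.1184    0.0674    0.1226]
  [  0.1230    0.1169    0.0785    0.1186    1.1637    0.0748    0.1081    0.0927]
  [  0.0913    0.0752    0.0714    0.0749    0.0456    1.0901    0.0683    0.0358]
  [  0.1153    0.1312    0.1431    0.1071    0.1678    0.1598    1.1520    0.1220]
  [  0.1533    0.1501    0.1422    0.1591    0.1672    0.0978    0.1377    1.0752]
Total output x = L · d:
  x_0 = 1.0694·60 + 0.1099·51 + 0.0668·19 + 0.1424·62 + 0.0937·94 + 0.0535·17 + 0.0524·87 + 0.0442·91 = 98.1624
  x_1 = 0.1152·60 + 1.1673·51 + 0.0688·19 + 0.1712·62 + 0.1648·94 + 0.0952·17 + 0.1385·87 + 0.1227·91 = 118.6905
  x_2 = 0.0971·60 + 0.1461·51 + 1.1544·19 + 0.0701·62 + 0.1622·94 + 0.1209·17 + 0.1062·87 + 0.1167·91 = 76.7224
  x_3 = 0.1455·60 + 0.0904·51 + 0.1569·19 + 1.1288·62 + 0.1033·94 + 0.1184·17 + 0.0674·87 + 0.1226·91 = 115.0476
  x_4 = 0.1230·60 + 0.1169·51 + 0.0785·19 + 0.1186·62 + 1.1637·94 + 0.0748·17 + 0.1081·87 + 0.0927·91 = 150.6840
  x_5 = 0.0913·60 + 0.0752·51 + 0.0714·19 + 0.0749·62 + 0.0456·94 + 1.0901·17 + 0.0683·87 + 0.0358·91 = 47.3324
  x_6 = 0.1153·60 + 0.1312·51 + 0.1431·19 + 0.1071·62 + 0.1678·94 + 0.1598·17 + 1.1520·87 + 0.1220·91 = 152.7783
  x_7 = 0.1533·60 + 0.1501·51 + 0.1422·19 + 0.1591·62 + 0.1672·94 + 0.0978·17 + 0.1377·87 + 1.0752·91 = 156.6317

L[4,0] = 0.1230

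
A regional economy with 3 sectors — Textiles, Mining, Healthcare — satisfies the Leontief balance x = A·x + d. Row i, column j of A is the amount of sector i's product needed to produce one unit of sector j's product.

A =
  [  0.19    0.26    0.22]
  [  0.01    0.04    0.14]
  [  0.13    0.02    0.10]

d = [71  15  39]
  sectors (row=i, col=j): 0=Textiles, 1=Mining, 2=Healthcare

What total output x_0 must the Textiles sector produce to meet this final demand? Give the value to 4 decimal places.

112.1834

Form M = I − A:
  [  0.81   -0.26   -0.22]
  [ -0.01    0.96   -0.14]
  [ -0.13   -0.02    0.90]
Leontief inverse L = M⁻¹:
  [  1.2989    0.3596    0.3735]
  [  0.0410    1.0564    0.1744]
  [  0.1885    0.0754    1.1689]
Total output x = L · d:
  x_0 = 1.2989·71 + 0.3596·15 + 0.3735·39 = 112.1834
  x_1 = 0.0410·71 + 1.0564·15 + 0.1744·39 = 25.5590
  x_2 = 0.1885·71 + 0.0754·15 + 1.1689·39 = 60.1056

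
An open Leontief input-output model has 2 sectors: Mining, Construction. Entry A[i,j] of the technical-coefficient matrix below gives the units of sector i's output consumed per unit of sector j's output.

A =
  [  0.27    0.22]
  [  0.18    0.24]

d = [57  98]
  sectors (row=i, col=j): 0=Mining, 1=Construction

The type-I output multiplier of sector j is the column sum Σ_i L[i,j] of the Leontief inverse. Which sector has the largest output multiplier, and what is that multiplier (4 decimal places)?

Form M = I − A:
  [  0.73   -0.22]
  [ -0.18    0.76]
Leontief inverse L = M⁻¹:
  [  1.4752    0.4270]
  [  0.3494    1.4169]
Total output x = L · d:
  x_0 = 1.4752·57 + 0.4270·98 = 125.9317
  x_1 = 0.3494·57 + 1.4169·98 = 158.7733
Output multipliers (column sums of L):
  Mining: 1.8245
  Construction: 1.8439

Construction (1.8439)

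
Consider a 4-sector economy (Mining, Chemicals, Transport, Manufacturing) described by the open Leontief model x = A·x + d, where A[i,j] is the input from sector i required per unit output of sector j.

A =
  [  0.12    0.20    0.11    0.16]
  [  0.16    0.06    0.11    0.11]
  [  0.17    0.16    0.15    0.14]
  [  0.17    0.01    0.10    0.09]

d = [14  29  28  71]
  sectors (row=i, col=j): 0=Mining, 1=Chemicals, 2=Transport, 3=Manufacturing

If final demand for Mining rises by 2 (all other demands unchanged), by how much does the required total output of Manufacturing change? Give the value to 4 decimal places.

Form M = I − A:
  [  0.88   -0.20   -0.11   -0.16]
  [ -0.16    0.94   -0.11   -0.11]
  [ -0.17   -0.16    0.85   -0.14]
  [ -0.17   -0.01   -0.10    0.91]
Leontief inverse L = M⁻¹:
  [  1.3015    0.3220    0.2461    0.3056]
  [  0.2976    1.1663    0.2161    0.2266]
  [  0.3635    0.3014    1.2978    0.3000]
  [  0.2863    0.1061    0.1910    1.1915]
Total output x = L · d:
  x_0 = 1.3015·14 + 0.3220·29 + 0.2461·28 + 0.3056·71 = 56.1488
  x_1 = 0.2976·14 + 1.1663·29 + 0.2161·28 + 0.2266·71 = 60.1258
  x_2 = 0.3635·14 + 0.3014·29 + 1.2978·28 + 0.3000·71 = 71.4695
  x_3 = 0.2863·14 + 0.1061·29 + 0.1910·28 + 1.1915·71 = 97.0258
Δx_3 = L[3,0] · Δd_0 = 0.2863 · 2 = 0.5727

0.5727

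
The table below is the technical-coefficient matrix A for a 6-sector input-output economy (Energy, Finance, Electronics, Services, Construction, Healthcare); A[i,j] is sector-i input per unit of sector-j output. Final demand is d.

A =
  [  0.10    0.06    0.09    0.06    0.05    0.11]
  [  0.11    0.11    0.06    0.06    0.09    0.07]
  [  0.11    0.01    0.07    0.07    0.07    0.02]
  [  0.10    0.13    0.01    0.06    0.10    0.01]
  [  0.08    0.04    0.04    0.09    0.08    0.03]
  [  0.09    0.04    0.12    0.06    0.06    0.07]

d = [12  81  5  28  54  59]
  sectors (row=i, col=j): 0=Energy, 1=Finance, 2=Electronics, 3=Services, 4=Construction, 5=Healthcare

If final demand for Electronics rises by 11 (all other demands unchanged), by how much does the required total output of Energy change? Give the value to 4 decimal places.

1.6203

Form M = I − A:
  [  0.90   -0.06   -0.09   -0.06   -0.05   -0.11]
  [ -0.11    0.89   -0.06   -0.06   -0.09   -0.07]
  [ -0.11   -0.01    0.93   -0.07   -0.07   -0.02]
  [ -0.10   -0.13   -0.01    0.94   -0.10   -0.01]
  [ -0.08   -0.04   -0.04   -0.09    0.92   -0.03]
  [ -0.09   -0.04   -0.12   -0.06   -0.06    0.93]
Leontief inverse L = M⁻¹:
  [  1.1804    0.1097    0.1473    0.1137    0.1086    0.1558]
  [  0.1960    1.1677    0.1177    0.1183    0.1545    0.1199]
  [  0.1687    0.0474    1.1075    0.1105    0.1135    0.0522]
  [  0.1712    0.1834    0.0537    1.1087    0.1552    0.0521]
  [  0.1406    0.0831    0.0769    0.1319    1.1270    0.0623]
  [  0.1645    0.0841    0.1706    0.1104    0.1145    1.1096]
Total output x = L · d:
  x_0 = 1.1804·12 + 0.1097·81 + 0.1473·5 + 0.1137·28 + 0.1086·54 + 0.1558·59 = 42.0253
  x_1 = 0.1960·12 + 1.1677·81 + 0.1177·5 + 0.1183·28 + 0.1545·54 + 0.1199·59 = 116.2527
  x_2 = 0.1687·12 + 0.0474·81 + 1.1075·5 + 0.1105·28 + 0.1135·54 + 0.0522·59 = 23.7014
  x_3 = 0.1712·12 + 0.1834·81 + 0.0537·5 + 1.1087·28 + 0.1552·54 + 0.0521·59 = 59.6795
  x_4 = 0.1406·12 + 0.0831·81 + 0.0769·5 + 0.1319·28 + 1.1270·54 + 0.0623·59 = 77.0249
  x_5 = 0.1645·12 + 0.0841·81 + 0.1706·5 + 0.1104·28 + 0.1145·54 + 1.1096·59 = 84.3858
Δx_0 = L[0,2] · Δd_2 = 0.1473 · 11 = 1.6203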